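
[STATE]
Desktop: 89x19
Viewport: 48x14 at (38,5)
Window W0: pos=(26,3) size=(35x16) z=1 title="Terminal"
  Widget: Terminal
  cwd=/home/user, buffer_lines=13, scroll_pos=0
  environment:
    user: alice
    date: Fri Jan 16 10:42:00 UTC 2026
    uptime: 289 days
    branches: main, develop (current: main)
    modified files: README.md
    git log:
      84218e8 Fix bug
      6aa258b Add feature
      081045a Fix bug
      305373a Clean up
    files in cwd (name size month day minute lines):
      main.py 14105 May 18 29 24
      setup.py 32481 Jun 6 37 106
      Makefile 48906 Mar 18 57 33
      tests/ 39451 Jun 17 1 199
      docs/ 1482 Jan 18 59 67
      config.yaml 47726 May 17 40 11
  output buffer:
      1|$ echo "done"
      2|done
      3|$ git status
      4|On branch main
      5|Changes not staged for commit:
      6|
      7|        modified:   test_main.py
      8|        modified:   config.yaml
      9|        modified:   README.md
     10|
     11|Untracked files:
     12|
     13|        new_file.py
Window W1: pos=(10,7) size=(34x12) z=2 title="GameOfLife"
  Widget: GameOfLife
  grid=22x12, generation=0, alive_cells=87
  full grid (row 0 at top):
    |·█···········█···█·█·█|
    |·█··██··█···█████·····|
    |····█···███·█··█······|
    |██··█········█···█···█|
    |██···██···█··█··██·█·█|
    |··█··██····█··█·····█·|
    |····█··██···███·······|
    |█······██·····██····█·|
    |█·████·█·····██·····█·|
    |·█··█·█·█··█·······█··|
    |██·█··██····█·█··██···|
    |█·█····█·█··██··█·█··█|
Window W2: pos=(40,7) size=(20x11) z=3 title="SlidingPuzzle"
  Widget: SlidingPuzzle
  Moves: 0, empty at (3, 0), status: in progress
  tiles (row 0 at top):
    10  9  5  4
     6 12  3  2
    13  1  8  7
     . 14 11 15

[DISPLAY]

──────────────────────┨                         
e"                    ┃                         
━━┏━━━━━━━━━━━━━━━━━━┓┃                         
  ┃ SlidingPuzzle    ┃┃                         
──┠──────────────────┨┃                         
  ┃┌────┬────┬────┬──┃┃                         
  ┃│ 10 │  9 │  5 │  ┃┃                         
  ┃├────┼────┼────┼──┃┃                         
  ┃│  6 │ 12 │  3 │  ┃┃                         
  ┃├────┼────┼────┼──┃┃                         
  ┃│ 13 │  1 │  8 │  ┃┃                         
  ┃├────┼────┼────┼──┃┃                         
  ┗━━━━━━━━━━━━━━━━━━┛┃                         
━━━━━┛━━━━━━━━━━━━━━━━┛                         


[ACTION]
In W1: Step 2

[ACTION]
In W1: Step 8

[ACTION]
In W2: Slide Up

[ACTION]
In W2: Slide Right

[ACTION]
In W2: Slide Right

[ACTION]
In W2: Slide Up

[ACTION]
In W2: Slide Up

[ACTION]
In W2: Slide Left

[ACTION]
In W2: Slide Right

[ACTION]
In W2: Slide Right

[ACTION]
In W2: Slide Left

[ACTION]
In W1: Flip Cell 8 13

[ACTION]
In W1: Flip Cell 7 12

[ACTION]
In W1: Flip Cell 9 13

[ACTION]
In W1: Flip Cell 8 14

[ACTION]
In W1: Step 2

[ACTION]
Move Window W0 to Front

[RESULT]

──────────────────────┨                         
e"                    ┃                         
                      ┃                         
s                     ┃                         
ain                   ┃                         
 staged for commit:   ┃                         
                      ┃                         
ified:   test_main.py ┃                         
ified:   config.yaml  ┃                         
ified:   README.md    ┃                         
                      ┃                         
iles:                 ┃                         
                      ┃                         
━━━━━━━━━━━━━━━━━━━━━━┛                         


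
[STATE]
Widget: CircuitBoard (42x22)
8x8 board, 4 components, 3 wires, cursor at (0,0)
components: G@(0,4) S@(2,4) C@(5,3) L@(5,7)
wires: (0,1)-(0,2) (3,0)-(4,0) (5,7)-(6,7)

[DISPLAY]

   0 1 2 3 4 5 6 7                        
0  [.]  · ─ ·       G                     
                                          
1                                         
                                          
2                   S                     
                                          
3   ·                                     
    │                                     
4   ·                                     
                                          
5               C               L         
                                │         
6                               ·         
                                          
7                                         
Cursor: (0,0)                             
                                          
                                          
                                          
                                          
                                          


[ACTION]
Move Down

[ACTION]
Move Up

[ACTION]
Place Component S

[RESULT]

   0 1 2 3 4 5 6 7                        
0  [S]  · ─ ·       G                     
                                          
1                                         
                                          
2                   S                     
                                          
3   ·                                     
    │                                     
4   ·                                     
                                          
5               C               L         
                                │         
6                               ·         
                                          
7                                         
Cursor: (0,0)                             
                                          
                                          
                                          
                                          
                                          


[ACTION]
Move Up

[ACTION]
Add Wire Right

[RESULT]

   0 1 2 3 4 5 6 7                        
0  [S]─ · ─ ·       G                     
                                          
1                                         
                                          
2                   S                     
                                          
3   ·                                     
    │                                     
4   ·                                     
                                          
5               C               L         
                                │         
6                               ·         
                                          
7                                         
Cursor: (0,0)                             
                                          
                                          
                                          
                                          
                                          


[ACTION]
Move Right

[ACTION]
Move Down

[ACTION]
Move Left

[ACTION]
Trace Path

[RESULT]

   0 1 2 3 4 5 6 7                        
0   S ─ · ─ ·       G                     
                                          
1  [.]                                    
                                          
2                   S                     
                                          
3   ·                                     
    │                                     
4   ·                                     
                                          
5               C               L         
                                │         
6                               ·         
                                          
7                                         
Cursor: (1,0)  Trace: No connections      
                                          
                                          
                                          
                                          
                                          


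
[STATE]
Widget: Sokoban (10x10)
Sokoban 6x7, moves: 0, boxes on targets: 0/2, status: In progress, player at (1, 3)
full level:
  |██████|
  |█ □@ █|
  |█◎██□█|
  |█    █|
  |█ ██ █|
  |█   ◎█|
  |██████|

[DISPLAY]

██████    
█ □@ █    
█◎██□█    
█    █    
█ ██ █    
█   ◎█    
██████    
Moves: 0  
          
          


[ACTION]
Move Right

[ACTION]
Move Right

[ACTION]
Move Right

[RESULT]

██████    
█ □ @█    
█◎██□█    
█    █    
█ ██ █    
█   ◎█    
██████    
Moves: 1  
          
          


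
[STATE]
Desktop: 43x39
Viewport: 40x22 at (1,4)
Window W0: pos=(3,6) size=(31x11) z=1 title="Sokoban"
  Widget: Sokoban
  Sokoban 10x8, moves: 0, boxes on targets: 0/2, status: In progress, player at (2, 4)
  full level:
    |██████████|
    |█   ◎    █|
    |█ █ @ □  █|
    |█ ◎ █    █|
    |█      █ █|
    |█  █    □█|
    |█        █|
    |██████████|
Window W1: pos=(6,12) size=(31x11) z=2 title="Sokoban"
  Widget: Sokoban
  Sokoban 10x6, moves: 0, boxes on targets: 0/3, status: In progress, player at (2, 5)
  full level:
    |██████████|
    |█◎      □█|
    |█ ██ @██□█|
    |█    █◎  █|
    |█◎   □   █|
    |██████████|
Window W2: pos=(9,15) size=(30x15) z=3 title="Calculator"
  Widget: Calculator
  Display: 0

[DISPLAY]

                                        
                                        
  ┏━━━━━━━━━━━━━━━━━━━━━━━━━━━━━┓       
  ┃ Sokoban                     ┃       
  ┠─────────────────────────────┨       
  ┃██████████                   ┃       
  ┃█   ◎    █                   ┃       
  ┃█ █ @ □  █                   ┃       
  ┃█ ┏━━━━━━━━━━━━━━━━━━━━━━━━━━━━━┓    
  ┃█ ┃ Sokoban                     ┃    
  ┃█ ┠─────────────────────────────┨    
  ┃█ ┃██┏━━━━━━━━━━━━━━━━━━━━━━━━━━━━┓  
  ┗━━┃█◎┃ Calculator                 ┃  
     ┃█ ┠────────────────────────────┨  
     ┃█ ┃                           0┃  
     ┃█◎┃┌───┬───┬───┬───┐           ┃  
     ┃██┃│ 7 │ 8 │ 9 │ ÷ │           ┃  
     ┃Mo┃├───┼───┼───┼───┤           ┃  
     ┗━━┃│ 4 │ 5 │ 6 │ × │           ┃  
        ┃├───┼───┼───┼───┤           ┃  
        ┃│ 1 │ 2 │ 3 │ - │           ┃  
        ┃├───┼───┼───┼───┤           ┃  


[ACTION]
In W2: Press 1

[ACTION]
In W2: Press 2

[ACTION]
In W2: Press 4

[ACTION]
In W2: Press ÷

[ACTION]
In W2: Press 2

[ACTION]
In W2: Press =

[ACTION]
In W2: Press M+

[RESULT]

                                        
                                        
  ┏━━━━━━━━━━━━━━━━━━━━━━━━━━━━━┓       
  ┃ Sokoban                     ┃       
  ┠─────────────────────────────┨       
  ┃██████████                   ┃       
  ┃█   ◎    █                   ┃       
  ┃█ █ @ □  █                   ┃       
  ┃█ ┏━━━━━━━━━━━━━━━━━━━━━━━━━━━━━┓    
  ┃█ ┃ Sokoban                     ┃    
  ┃█ ┠─────────────────────────────┨    
  ┃█ ┃██┏━━━━━━━━━━━━━━━━━━━━━━━━━━━━┓  
  ┗━━┃█◎┃ Calculator                 ┃  
     ┃█ ┠────────────────────────────┨  
     ┃█ ┃                          62┃  
     ┃█◎┃┌───┬───┬───┬───┐           ┃  
     ┃██┃│ 7 │ 8 │ 9 │ ÷ │           ┃  
     ┃Mo┃├───┼───┼───┼───┤           ┃  
     ┗━━┃│ 4 │ 5 │ 6 │ × │           ┃  
        ┃├───┼───┼───┼───┤           ┃  
        ┃│ 1 │ 2 │ 3 │ - │           ┃  
        ┃├───┼───┼───┼───┤           ┃  


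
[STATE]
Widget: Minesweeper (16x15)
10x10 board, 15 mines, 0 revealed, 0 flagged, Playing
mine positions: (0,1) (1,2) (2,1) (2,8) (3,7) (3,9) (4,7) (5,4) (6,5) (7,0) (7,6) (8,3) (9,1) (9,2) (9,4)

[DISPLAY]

■■■■■■■■■■      
■■■■■■■■■■      
■■■■■■■■■■      
■■■■■■■■■■      
■■■■■■■■■■      
■■■■■■■■■■      
■■■■■■■■■■      
■■■■■■■■■■      
■■■■■■■■■■      
■■■■■■■■■■      
                
                
                
                
                


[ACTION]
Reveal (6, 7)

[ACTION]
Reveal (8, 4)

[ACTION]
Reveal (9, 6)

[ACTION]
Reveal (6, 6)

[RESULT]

■■■■■■■■■■      
■■■■■■■■■■      
■■■■■■■■■■      
■■■■■■■■■■      
■■■■■■■■31      
■■■■■■■11       
■■■■■■21        
■■■■■■■1        
■■■■2211        
■■■■■1          
                
                
                
                
                


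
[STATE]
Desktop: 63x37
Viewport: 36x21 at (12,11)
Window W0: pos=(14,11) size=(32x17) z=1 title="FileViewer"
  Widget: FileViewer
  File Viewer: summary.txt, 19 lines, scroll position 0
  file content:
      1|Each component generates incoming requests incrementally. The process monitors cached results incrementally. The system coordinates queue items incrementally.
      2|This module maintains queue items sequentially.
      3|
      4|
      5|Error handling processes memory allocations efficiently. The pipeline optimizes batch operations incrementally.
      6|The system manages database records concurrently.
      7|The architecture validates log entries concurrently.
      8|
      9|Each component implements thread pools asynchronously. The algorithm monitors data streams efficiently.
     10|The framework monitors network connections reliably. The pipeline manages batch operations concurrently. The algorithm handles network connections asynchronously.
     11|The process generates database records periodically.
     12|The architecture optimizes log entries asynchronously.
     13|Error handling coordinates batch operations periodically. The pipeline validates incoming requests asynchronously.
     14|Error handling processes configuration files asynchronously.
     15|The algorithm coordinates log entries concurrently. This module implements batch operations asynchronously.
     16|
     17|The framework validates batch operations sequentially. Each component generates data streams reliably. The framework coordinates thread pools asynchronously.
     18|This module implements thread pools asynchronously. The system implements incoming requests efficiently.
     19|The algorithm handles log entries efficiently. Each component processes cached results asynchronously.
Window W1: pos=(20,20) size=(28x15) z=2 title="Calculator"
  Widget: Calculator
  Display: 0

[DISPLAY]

  ┏━━━━━━━━━━━━━━━━━━━━━━━━━━━━━━┓  
  ┃ FileViewer                   ┃  
  ┠──────────────────────────────┨  
  ┃Each component generates inco▲┃  
  ┃This module maintains queue i█┃  
  ┃                             ░┃  
  ┃                             ░┃  
  ┃Error handling processes memo░┃  
  ┃The system manages database r░┃  
  ┃The a┏━━━━━━━━━━━━━━━━━━━━━━━━━━┓
  ┃     ┃ Calculator               ┃
  ┃Each ┠──────────────────────────┨
  ┃The f┃                         0┃
  ┃The p┃┌───┬───┬───┬───┐         ┃
  ┃The a┃│ 7 │ 8 │ 9 │ ÷ │         ┃
  ┃Error┃├───┼───┼───┼───┤         ┃
  ┗━━━━━┃│ 4 │ 5 │ 6 │ × │         ┃
        ┃├───┼───┼───┼───┤         ┃
        ┃│ 1 │ 2 │ 3 │ - │         ┃
        ┃├───┼───┼───┼───┤         ┃
        ┃│ 0 │ . │ = │ + │         ┃


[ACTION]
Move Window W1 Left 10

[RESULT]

  ┏━━━━━━━━━━━━━━━━━━━━━━━━━━━━━━┓  
  ┃ FileViewer                   ┃  
  ┠──────────────────────────────┨  
  ┃Each component generates inco▲┃  
  ┃This module maintains queue i█┃  
  ┃                             ░┃  
  ┃                             ░┃  
  ┃Error handling processes memo░┃  
  ┃The system manages database r░┃  
━━━━━━━━━━━━━━━━━━━━━━━━━┓tes lo░┃  
Calculator               ┃      ░┃  
─────────────────────────┨ts thr░┃  
                        0┃networ░┃  
───┬───┬───┬───┐         ┃atabas░┃  
 7 │ 8 │ 9 │ ÷ │         ┃zes lo░┃  
───┼───┼───┼───┤         ┃tes ba▼┃  
 4 │ 5 │ 6 │ × │         ┃━━━━━━━┛  
───┼───┼───┼───┤         ┃          
 1 │ 2 │ 3 │ - │         ┃          
───┼───┼───┼───┤         ┃          
 0 │ . │ = │ + │         ┃          


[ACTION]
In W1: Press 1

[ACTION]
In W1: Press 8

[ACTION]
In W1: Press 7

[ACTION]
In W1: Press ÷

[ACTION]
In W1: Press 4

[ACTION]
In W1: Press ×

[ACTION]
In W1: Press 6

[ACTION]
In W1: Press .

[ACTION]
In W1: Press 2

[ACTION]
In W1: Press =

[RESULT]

  ┏━━━━━━━━━━━━━━━━━━━━━━━━━━━━━━┓  
  ┃ FileViewer                   ┃  
  ┠──────────────────────────────┨  
  ┃Each component generates inco▲┃  
  ┃This module maintains queue i█┃  
  ┃                             ░┃  
  ┃                             ░┃  
  ┃Error handling processes memo░┃  
  ┃The system manages database r░┃  
━━━━━━━━━━━━━━━━━━━━━━━━━┓tes lo░┃  
Calculator               ┃      ░┃  
─────────────────────────┨ts thr░┃  
                   289.85┃networ░┃  
───┬───┬───┬───┐         ┃atabas░┃  
 7 │ 8 │ 9 │ ÷ │         ┃zes lo░┃  
───┼───┼───┼───┤         ┃tes ba▼┃  
 4 │ 5 │ 6 │ × │         ┃━━━━━━━┛  
───┼───┼───┼───┤         ┃          
 1 │ 2 │ 3 │ - │         ┃          
───┼───┼───┼───┤         ┃          
 0 │ . │ = │ + │         ┃          


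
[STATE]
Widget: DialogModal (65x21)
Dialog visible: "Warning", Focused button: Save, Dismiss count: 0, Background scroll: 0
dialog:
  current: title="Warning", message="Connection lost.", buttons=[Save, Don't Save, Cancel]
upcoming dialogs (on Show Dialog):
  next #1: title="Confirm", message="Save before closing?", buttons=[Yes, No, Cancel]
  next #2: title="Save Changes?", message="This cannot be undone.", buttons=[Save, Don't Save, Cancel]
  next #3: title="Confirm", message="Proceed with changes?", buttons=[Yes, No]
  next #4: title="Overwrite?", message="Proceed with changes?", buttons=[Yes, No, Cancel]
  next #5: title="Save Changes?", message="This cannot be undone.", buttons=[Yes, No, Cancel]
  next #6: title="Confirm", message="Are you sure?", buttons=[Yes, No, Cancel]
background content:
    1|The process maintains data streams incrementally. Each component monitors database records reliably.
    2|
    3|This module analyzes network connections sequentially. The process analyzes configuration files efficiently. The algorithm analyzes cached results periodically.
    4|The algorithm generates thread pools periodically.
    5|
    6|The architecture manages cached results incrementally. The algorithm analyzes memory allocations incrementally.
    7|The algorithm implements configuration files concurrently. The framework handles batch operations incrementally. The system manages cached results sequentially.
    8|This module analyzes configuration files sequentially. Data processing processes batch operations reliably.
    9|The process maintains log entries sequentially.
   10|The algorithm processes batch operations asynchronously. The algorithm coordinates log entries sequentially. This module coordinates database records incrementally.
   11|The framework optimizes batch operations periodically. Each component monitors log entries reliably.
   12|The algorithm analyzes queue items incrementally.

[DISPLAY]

The process maintains data streams incrementally. Each component 
                                                                 
This module analyzes network connections sequentially. The proces
The algorithm generates thread pools periodically.               
                                                                 
The architecture manages cached results incrementally. The algori
The algorithm implements configuration files concurrently. The fr
This module analyzes configuration files sequentially. Data proce
The process main┌──────────────────────────────┐                 
The algorithm pr│           Warning            │onously. The algo
The framework op│       Connection lost.       │cally. Each compo
The algorithm an│ [Save]  Don't Save   Cancel  │.                
                └──────────────────────────────┘                 
                                                                 
                                                                 
                                                                 
                                                                 
                                                                 
                                                                 
                                                                 
                                                                 


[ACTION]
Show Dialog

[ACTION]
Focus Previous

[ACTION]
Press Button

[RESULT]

The process maintains data streams incrementally. Each component 
                                                                 
This module analyzes network connections sequentially. The proces
The algorithm generates thread pools periodically.               
                                                                 
The architecture manages cached results incrementally. The algori
The algorithm implements configuration files concurrently. The fr
This module analyzes configuration files sequentially. Data proce
The process maintains log entries sequentially.                  
The algorithm processes batch operations asynchronously. The algo
The framework optimizes batch operations periodically. Each compo
The algorithm analyzes queue items incrementally.                
                                                                 
                                                                 
                                                                 
                                                                 
                                                                 
                                                                 
                                                                 
                                                                 
                                                                 


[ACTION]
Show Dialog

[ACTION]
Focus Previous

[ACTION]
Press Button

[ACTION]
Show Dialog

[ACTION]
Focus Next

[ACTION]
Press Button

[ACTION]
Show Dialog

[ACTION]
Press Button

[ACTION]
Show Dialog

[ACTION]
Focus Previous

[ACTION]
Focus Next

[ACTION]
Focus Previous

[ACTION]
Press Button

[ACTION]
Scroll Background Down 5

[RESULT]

The architecture manages cached results incrementally. The algori
The algorithm implements configuration files concurrently. The fr
This module analyzes configuration files sequentially. Data proce
The process maintains log entries sequentially.                  
The algorithm processes batch operations asynchronously. The algo
The framework optimizes batch operations periodically. Each compo
The algorithm analyzes queue items incrementally.                
                                                                 
                                                                 
                                                                 
                                                                 
                                                                 
                                                                 
                                                                 
                                                                 
                                                                 
                                                                 
                                                                 
                                                                 
                                                                 
                                                                 


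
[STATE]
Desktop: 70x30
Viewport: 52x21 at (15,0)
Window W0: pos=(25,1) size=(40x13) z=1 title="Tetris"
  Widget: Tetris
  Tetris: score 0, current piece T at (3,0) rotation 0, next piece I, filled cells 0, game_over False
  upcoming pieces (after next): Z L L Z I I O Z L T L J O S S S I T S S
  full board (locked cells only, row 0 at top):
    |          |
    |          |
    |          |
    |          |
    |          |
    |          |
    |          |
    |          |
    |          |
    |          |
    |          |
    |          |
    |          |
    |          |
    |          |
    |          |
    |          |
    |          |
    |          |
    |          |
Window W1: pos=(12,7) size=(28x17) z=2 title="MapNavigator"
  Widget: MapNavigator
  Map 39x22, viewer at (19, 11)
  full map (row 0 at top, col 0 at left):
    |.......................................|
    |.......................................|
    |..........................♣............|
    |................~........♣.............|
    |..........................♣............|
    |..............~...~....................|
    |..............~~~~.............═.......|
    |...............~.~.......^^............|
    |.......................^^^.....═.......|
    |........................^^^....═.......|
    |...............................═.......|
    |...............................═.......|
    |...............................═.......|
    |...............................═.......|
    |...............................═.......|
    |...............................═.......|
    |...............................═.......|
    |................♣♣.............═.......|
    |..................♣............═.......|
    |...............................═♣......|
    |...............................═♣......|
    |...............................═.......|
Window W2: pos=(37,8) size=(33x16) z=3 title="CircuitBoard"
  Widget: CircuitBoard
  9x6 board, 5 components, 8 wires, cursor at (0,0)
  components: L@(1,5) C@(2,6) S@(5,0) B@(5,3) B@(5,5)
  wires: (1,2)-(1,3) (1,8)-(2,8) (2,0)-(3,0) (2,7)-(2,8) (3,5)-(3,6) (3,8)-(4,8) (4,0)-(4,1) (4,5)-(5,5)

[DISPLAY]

                                                    
          ┏━━━━━━━━━━━━━━━━━━━━━━━━━━━━━━━━━━━━━━┓  
          ┃ Tetris                               ┃  
          ┠──────────────────────────────────────┨  
          ┃          │Next:                      ┃  
          ┃          │████                       ┃  
          ┃          │                           ┃  
━━━━━━━━━━━━━━━━━━━━━━━━┓                        ┃  
apNavigator           ┏━━━━━━━━━━━━━━━━━━━━━━━━━━━━━
──────────────────────┃ CircuitBoard                
......~...~...........┠─────────────────────────────
......~~~~............┃   0 1 2 3 4 5 6 7 8         
.......~.~.......^^...┃0  [.]                       
...............^^^....┃                             
................^^^...┃1           · ─ ·       L    
......................┃                             
...........@..........┃2   ·                       C
......................┃    │                        
......................┃3   ·                   · ─ ·
......................┃                             
......................┃4   · ─ ·               ·    


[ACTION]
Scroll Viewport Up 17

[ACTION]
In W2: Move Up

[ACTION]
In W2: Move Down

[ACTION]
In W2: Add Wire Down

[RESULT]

                                                    
          ┏━━━━━━━━━━━━━━━━━━━━━━━━━━━━━━━━━━━━━━┓  
          ┃ Tetris                               ┃  
          ┠──────────────────────────────────────┨  
          ┃          │Next:                      ┃  
          ┃          │████                       ┃  
          ┃          │                           ┃  
━━━━━━━━━━━━━━━━━━━━━━━━┓                        ┃  
apNavigator           ┏━━━━━━━━━━━━━━━━━━━━━━━━━━━━━
──────────────────────┃ CircuitBoard                
......~...~...........┠─────────────────────────────
......~~~~............┃   0 1 2 3 4 5 6 7 8         
.......~.~.......^^...┃0                            
...............^^^....┃                             
................^^^...┃1  [.]      · ─ ·       L    
......................┃    │                        
...........@..........┃2   ·                       C
......................┃    │                        
......................┃3   ·                   · ─ ·
......................┃                             
......................┃4   · ─ ·               ·    


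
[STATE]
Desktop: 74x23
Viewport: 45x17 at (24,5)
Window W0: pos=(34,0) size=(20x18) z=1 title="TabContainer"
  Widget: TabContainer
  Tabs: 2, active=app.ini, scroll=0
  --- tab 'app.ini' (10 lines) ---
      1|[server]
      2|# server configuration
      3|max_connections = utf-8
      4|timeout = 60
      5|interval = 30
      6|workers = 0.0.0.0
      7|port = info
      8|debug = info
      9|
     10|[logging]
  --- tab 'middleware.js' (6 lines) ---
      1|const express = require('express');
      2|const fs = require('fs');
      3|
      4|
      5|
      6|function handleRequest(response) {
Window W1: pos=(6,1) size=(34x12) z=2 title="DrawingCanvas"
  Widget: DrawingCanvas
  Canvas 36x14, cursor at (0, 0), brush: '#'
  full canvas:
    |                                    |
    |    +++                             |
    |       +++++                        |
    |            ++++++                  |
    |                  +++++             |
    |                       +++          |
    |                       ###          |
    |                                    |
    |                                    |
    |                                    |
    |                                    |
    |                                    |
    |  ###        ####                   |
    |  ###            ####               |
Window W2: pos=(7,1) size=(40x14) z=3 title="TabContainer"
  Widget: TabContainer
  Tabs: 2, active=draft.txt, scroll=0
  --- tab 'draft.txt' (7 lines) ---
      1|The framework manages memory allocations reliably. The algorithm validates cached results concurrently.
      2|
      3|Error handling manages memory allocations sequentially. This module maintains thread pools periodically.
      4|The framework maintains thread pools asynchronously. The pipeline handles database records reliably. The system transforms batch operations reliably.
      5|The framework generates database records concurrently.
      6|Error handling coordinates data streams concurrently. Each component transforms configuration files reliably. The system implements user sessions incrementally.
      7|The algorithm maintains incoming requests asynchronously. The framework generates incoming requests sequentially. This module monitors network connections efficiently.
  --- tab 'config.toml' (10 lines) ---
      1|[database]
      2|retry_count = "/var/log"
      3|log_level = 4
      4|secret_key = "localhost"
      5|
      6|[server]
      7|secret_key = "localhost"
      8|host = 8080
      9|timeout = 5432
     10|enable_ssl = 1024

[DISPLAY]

──────────────────────┃      ┃               
nages memory allocatio┃figura┃               
                      ┃ons = ┃               
anages memory allocati┃      ┃               
intains thread pools a┃0     ┃               
nerates database recor┃0.0.0 ┃               
oordinates data stream┃      ┃               
intains incoming reque┃      ┃               
                      ┃      ┃               
━━━━━━━━━━━━━━━━━━━━━━┛      ┃               
          ┃                  ┃               
          ┃                  ┃               
          ┗━━━━━━━━━━━━━━━━━━┛               
                                             
                                             
                                             
                                             


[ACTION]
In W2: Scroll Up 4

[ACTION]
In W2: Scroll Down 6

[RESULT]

──────────────────────┃      ┃               
intains incoming reque┃figura┃               
                      ┃ons = ┃               
                      ┃      ┃               
                      ┃0     ┃               
                      ┃0.0.0 ┃               
                      ┃      ┃               
                      ┃      ┃               
                      ┃      ┃               
━━━━━━━━━━━━━━━━━━━━━━┛      ┃               
          ┃                  ┃               
          ┃                  ┃               
          ┗━━━━━━━━━━━━━━━━━━┛               
                                             
                                             
                                             
                                             


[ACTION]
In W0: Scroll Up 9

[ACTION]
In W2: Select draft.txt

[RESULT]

──────────────────────┃      ┃               
nages memory allocatio┃figura┃               
                      ┃ons = ┃               
anages memory allocati┃      ┃               
intains thread pools a┃0     ┃               
nerates database recor┃0.0.0 ┃               
oordinates data stream┃      ┃               
intains incoming reque┃      ┃               
                      ┃      ┃               
━━━━━━━━━━━━━━━━━━━━━━┛      ┃               
          ┃                  ┃               
          ┃                  ┃               
          ┗━━━━━━━━━━━━━━━━━━┛               
                                             
                                             
                                             
                                             


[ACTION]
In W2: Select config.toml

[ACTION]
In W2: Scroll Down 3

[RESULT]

──────────────────────┃      ┃               
calhost"              ┃figura┃               
                      ┃ons = ┃               
                      ┃      ┃               
calhost"              ┃0     ┃               
                      ┃0.0.0 ┃               
                      ┃      ┃               
4                     ┃      ┃               
                      ┃      ┃               
━━━━━━━━━━━━━━━━━━━━━━┛      ┃               
          ┃                  ┃               
          ┃                  ┃               
          ┗━━━━━━━━━━━━━━━━━━┛               
                                             
                                             
                                             
                                             


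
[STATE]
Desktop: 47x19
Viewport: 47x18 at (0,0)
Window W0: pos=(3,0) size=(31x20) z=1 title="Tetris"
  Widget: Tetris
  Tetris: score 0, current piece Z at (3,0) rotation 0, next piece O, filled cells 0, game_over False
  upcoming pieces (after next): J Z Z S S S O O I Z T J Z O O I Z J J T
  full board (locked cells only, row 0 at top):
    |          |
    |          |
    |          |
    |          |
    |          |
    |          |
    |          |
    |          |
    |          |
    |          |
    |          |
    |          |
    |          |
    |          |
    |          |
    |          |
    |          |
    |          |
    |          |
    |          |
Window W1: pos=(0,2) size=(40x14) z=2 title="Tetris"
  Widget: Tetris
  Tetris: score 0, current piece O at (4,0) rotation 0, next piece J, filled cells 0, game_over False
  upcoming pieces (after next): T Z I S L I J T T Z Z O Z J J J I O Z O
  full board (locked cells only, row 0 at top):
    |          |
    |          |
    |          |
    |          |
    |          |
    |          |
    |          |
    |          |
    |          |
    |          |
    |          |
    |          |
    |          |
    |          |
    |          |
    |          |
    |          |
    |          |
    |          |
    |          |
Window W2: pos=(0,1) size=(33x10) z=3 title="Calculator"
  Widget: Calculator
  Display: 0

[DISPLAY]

   ┏━━━━━━━━━━━━━━━━━━━━━━━━━━━━━┓             
┏━━━━━━━━━━━━━━━━━━━━━━━━━━━━━━━┓┃             
┃ Calculator                    ┃━━━━━━┓       
┠───────────────────────────────┨      ┃       
┃                              0┃──────┨       
┃┌───┬───┬───┬───┐              ┃      ┃       
┃│ 7 │ 8 │ 9 │ ÷ │              ┃      ┃       
┃├───┼───┼───┼───┤              ┃      ┃       
┃│ 4 │ 5 │ 6 │ × │              ┃      ┃       
┃└───┴───┴───┴───┘              ┃      ┃       
┗━━━━━━━━━━━━━━━━━━━━━━━━━━━━━━━┛      ┃       
┃          │Score:                     ┃       
┃          │0                          ┃       
┃          │                           ┃       
┃          │                           ┃       
┗━━━━━━━━━━━━━━━━━━━━━━━━━━━━━━━━━━━━━━┛       
   ┃          │                  ┃             
   ┃          │                  ┃             


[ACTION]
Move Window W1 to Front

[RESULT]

   ┏━━━━━━━━━━━━━━━━━━━━━━━━━━━━━┓             
┏━━━━━━━━━━━━━━━━━━━━━━━━━━━━━━━┓┃             
┏━━━━━━━━━━━━━━━━━━━━━━━━━━━━━━━━━━━━━━┓       
┃ Tetris                               ┃       
┠──────────────────────────────────────┨       
┃          │Next:                      ┃       
┃          │█                          ┃       
┃          │███                        ┃       
┃          │                           ┃       
┃          │                           ┃       
┃          │                           ┃       
┃          │Score:                     ┃       
┃          │0                          ┃       
┃          │                           ┃       
┃          │                           ┃       
┗━━━━━━━━━━━━━━━━━━━━━━━━━━━━━━━━━━━━━━┛       
   ┃          │                  ┃             
   ┃          │                  ┃             


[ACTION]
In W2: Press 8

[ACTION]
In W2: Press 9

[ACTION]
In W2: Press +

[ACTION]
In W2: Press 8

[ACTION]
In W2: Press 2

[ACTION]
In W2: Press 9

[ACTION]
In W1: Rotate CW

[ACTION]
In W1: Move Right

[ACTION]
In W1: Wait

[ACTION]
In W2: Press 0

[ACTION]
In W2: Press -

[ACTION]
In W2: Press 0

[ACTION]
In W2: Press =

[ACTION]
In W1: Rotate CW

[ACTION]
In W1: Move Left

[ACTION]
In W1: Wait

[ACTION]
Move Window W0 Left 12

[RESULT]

┏━━━━━━━━━━━━━━━━━━━━━━━━━━━━━┓                
┏━━━━━━━━━━━━━━━━━━━━━━━━━━━━━━━┓              
┏━━━━━━━━━━━━━━━━━━━━━━━━━━━━━━━━━━━━━━┓       
┃ Tetris                               ┃       
┠──────────────────────────────────────┨       
┃          │Next:                      ┃       
┃          │█                          ┃       
┃          │███                        ┃       
┃          │                           ┃       
┃          │                           ┃       
┃          │                           ┃       
┃          │Score:                     ┃       
┃          │0                          ┃       
┃          │                           ┃       
┃          │                           ┃       
┗━━━━━━━━━━━━━━━━━━━━━━━━━━━━━━━━━━━━━━┛       
┃          │                  ┃                
┃          │                  ┃                
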